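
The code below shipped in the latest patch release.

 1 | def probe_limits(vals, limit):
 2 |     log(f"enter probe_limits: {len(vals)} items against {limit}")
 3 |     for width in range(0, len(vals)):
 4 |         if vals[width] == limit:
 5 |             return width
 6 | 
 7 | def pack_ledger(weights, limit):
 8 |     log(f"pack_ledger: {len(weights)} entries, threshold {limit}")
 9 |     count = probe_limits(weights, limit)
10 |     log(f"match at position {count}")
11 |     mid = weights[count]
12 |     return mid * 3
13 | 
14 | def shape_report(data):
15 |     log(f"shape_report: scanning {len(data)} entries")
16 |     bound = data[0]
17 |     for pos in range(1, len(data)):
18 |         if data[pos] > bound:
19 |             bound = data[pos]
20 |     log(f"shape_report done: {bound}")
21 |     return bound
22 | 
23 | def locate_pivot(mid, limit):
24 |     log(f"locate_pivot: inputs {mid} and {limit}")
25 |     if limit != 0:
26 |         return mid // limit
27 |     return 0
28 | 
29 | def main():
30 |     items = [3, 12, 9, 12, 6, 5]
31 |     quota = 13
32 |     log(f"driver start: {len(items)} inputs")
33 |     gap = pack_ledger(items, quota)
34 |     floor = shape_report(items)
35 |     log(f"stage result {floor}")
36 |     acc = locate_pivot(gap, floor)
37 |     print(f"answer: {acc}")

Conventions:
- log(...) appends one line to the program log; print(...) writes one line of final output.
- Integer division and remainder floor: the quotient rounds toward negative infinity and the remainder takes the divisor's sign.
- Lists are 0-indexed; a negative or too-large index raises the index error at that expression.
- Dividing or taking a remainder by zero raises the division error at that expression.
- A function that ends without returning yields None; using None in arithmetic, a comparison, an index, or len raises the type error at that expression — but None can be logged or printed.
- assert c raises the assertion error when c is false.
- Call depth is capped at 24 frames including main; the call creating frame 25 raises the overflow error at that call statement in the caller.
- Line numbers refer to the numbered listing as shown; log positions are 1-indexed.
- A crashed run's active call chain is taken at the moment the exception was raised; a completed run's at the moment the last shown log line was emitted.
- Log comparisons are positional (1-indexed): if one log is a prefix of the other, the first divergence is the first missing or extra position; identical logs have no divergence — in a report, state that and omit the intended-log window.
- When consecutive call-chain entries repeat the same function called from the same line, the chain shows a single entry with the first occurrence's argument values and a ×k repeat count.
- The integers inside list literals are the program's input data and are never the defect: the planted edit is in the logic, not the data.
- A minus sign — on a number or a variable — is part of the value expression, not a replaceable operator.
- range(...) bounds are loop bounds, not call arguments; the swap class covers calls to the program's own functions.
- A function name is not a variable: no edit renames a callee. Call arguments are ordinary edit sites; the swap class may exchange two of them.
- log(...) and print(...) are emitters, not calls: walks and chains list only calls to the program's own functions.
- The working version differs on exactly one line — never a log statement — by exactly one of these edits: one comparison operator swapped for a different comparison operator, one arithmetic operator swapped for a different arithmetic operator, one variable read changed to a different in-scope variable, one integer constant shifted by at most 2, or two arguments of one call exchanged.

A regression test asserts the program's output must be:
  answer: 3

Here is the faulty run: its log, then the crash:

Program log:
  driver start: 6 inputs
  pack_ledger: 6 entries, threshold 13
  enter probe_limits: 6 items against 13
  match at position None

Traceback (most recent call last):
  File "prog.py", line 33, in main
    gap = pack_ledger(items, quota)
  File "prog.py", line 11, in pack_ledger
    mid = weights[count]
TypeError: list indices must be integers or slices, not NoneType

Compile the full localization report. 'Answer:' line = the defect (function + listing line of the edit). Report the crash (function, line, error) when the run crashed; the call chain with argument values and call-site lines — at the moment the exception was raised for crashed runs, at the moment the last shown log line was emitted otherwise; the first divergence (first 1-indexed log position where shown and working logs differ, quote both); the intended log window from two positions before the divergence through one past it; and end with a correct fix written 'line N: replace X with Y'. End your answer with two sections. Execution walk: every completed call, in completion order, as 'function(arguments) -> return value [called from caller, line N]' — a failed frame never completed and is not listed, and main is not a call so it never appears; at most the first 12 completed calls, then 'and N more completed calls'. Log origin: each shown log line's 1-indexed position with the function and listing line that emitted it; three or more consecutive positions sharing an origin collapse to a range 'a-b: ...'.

Answer: the defect is in main at line 31.
Core observation: The log first diverges at position 2: the faulty run prints 'pack_ledger: 6 entries, threshold 13' where the working version prints 'pack_ledger: 6 entries, threshold 12'.
Crash: pack_ledger, line 11, TypeError.
Call chain: main -> pack_ledger([3, 12, 9, 12, 6, 5], 13) (called at line 33).
First divergence: at position 2 the run shows 'pack_ledger: 6 entries, threshold 13' where the working version logs 'pack_ledger: 6 entries, threshold 12'.
Intended log window:
  1: driver start: 6 inputs
  2: pack_ledger: 6 entries, threshold 12
  3: enter probe_limits: 6 items against 12
Execution walk:
  probe_limits([3, 12, 9, 12, 6, 5], 13) -> None  [called from pack_ledger, line 9]
Log origin:
  1: from main, line 32
  2: from pack_ledger, line 8
  3: from probe_limits, line 2
  4: from pack_ledger, line 10
A correct fix: line 31: replace `13` with `12`.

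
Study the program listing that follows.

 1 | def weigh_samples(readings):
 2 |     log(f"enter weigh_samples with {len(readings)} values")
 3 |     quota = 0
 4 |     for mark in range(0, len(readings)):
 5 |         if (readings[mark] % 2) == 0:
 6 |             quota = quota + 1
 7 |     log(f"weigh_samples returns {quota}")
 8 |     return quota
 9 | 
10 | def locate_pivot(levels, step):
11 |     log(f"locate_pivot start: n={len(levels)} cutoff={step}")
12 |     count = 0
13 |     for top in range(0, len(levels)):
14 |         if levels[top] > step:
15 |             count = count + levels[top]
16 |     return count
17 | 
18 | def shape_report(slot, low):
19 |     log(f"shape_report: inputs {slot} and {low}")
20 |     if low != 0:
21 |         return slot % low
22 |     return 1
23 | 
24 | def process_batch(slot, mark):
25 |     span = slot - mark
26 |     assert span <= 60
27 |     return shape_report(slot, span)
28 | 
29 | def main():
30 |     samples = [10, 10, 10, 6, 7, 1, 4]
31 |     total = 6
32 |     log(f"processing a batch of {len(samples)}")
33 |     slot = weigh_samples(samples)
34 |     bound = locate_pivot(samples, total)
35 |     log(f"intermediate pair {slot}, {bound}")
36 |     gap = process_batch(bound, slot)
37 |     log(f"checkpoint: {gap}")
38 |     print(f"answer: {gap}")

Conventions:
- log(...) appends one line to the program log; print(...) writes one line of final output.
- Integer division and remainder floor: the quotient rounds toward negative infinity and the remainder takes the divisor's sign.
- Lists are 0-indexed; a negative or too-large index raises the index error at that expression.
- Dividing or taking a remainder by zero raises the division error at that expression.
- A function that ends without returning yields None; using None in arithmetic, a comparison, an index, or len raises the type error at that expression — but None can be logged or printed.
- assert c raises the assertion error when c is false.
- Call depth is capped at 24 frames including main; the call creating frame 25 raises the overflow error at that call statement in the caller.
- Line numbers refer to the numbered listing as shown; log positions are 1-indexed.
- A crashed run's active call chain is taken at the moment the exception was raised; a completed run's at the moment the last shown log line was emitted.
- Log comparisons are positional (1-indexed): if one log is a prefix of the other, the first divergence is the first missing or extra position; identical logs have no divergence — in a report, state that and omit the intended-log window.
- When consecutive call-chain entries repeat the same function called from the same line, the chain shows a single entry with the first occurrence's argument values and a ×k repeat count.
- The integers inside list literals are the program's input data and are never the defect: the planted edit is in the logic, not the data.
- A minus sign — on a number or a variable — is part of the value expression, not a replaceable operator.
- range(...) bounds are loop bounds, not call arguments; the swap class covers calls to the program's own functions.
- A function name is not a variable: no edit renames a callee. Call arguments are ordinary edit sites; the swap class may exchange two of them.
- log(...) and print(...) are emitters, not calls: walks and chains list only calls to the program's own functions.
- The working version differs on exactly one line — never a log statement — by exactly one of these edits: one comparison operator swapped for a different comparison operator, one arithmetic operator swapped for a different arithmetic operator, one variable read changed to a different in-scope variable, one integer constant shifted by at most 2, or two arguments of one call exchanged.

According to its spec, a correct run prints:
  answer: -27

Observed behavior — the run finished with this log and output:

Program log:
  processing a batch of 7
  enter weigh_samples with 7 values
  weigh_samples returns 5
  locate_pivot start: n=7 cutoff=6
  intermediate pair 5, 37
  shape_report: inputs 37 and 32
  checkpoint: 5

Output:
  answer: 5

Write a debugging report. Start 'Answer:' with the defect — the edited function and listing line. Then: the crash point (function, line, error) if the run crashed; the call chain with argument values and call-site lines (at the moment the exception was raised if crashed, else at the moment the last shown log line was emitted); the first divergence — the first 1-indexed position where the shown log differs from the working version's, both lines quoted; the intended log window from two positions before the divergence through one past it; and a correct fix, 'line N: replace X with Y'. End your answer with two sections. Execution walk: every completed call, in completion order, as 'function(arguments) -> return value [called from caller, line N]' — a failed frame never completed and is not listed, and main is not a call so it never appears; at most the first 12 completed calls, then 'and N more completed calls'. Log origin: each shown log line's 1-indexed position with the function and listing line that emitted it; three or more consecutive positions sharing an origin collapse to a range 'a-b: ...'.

Answer: the defect is in main at line 36.
Core observation: The earliest visible damage is log position 6 — 'shape_report: inputs 37 and 32' rather than the intended 'shape_report: inputs 5 and -32'.
Call chain: main.
First divergence: position 6; shown 'shape_report: inputs 37 and 32' vs intended 'shape_report: inputs 5 and -32'.
Intended log window:
  4: locate_pivot start: n=7 cutoff=6
  5: intermediate pair 5, 37
  6: shape_report: inputs 5 and -32
  7: checkpoint: -27
Execution walk:
  weigh_samples([10, 10, 10, 6, 7, 1, 4]) -> 5  [called from main, line 33]
  locate_pivot([10, 10, 10, 6, 7, 1, 4], 6) -> 37  [called from main, line 34]
  shape_report(37, 32) -> 5  [called from process_batch, line 27]
  process_batch(37, 5) -> 5  [called from main, line 36]
Log line origins:
  1: emitted by main (line 32)
  2: emitted by weigh_samples (line 2)
  3: emitted by weigh_samples (line 7)
  4: emitted by locate_pivot (line 11)
  5: emitted by main (line 35)
  6: emitted by shape_report (line 19)
  7: emitted by main (line 37)
A correct fix: line 36: replace `process_batch(bound, slot)` with `process_batch(slot, bound)`.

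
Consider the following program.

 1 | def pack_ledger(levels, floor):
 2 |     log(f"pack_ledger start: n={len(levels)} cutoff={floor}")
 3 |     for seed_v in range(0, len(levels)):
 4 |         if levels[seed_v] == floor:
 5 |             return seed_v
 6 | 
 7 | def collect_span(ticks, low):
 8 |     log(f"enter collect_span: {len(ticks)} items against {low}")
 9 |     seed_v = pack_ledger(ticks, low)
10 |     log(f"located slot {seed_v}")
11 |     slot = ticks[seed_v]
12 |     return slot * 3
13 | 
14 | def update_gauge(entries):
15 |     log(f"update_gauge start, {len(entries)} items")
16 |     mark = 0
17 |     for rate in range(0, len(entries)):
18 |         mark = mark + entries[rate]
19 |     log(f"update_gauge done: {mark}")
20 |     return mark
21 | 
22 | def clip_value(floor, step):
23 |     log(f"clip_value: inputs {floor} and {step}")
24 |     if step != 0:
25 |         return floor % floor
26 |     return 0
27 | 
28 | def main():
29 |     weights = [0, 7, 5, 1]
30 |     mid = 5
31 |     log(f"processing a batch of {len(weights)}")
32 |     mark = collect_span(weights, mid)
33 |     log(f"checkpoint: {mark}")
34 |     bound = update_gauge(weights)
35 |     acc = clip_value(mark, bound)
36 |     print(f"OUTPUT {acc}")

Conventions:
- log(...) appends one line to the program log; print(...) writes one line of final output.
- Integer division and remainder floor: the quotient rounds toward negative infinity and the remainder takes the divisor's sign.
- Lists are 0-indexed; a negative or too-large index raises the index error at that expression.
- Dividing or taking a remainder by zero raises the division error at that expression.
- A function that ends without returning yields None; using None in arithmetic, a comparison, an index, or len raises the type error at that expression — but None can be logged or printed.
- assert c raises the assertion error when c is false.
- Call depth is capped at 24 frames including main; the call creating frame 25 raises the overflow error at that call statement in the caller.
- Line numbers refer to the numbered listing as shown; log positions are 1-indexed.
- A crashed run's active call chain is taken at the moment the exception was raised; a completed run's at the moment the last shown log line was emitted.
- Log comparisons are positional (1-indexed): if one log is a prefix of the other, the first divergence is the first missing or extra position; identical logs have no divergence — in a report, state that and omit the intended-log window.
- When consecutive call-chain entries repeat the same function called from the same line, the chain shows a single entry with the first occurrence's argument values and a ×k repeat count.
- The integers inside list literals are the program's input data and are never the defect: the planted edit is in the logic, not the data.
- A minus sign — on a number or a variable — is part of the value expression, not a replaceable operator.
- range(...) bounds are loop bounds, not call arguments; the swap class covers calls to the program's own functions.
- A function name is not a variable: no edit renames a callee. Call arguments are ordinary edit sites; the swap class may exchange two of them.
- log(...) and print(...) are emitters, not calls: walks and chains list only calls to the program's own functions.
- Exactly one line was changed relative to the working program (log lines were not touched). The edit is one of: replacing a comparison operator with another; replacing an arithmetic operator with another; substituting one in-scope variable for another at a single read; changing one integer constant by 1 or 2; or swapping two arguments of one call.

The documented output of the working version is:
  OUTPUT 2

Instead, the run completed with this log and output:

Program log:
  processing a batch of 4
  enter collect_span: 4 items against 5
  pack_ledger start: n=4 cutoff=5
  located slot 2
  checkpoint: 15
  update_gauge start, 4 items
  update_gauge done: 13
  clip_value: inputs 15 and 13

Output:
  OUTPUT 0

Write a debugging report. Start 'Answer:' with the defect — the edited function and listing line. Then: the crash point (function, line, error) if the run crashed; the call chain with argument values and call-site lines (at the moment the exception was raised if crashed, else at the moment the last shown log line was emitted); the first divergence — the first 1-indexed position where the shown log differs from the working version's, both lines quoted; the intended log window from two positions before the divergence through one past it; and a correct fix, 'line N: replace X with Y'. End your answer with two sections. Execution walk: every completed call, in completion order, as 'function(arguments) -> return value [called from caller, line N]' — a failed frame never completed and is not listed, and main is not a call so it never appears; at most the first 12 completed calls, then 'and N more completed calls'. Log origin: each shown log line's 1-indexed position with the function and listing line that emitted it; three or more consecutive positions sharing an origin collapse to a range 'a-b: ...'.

Answer: the defect is in clip_value at line 25.
Key observation: The logs agree in full; only the final output differs.
Call chain: main -> clip_value(15, 13) (called at line 35).
First divergence: none (the log streams are identical).
Execution walk:
  pack_ledger([0, 7, 5, 1], 5) -> 2  [called from collect_span, line 9]
  collect_span([0, 7, 5, 1], 5) -> 15  [called from main, line 32]
  update_gauge([0, 7, 5, 1]) -> 13  [called from main, line 34]
  clip_value(15, 13) -> 0  [called from main, line 35]
Origin of each log line:
  1: logged in main at line 31
  2: logged in collect_span at line 8
  3: logged in pack_ledger at line 2
  4: logged in collect_span at line 10
  5: logged in main at line 33
  6: logged in update_gauge at line 15
  7: logged in update_gauge at line 19
  8: logged in clip_value at line 23
A correct fix: line 25: replace `floor % floor` with `floor % step`.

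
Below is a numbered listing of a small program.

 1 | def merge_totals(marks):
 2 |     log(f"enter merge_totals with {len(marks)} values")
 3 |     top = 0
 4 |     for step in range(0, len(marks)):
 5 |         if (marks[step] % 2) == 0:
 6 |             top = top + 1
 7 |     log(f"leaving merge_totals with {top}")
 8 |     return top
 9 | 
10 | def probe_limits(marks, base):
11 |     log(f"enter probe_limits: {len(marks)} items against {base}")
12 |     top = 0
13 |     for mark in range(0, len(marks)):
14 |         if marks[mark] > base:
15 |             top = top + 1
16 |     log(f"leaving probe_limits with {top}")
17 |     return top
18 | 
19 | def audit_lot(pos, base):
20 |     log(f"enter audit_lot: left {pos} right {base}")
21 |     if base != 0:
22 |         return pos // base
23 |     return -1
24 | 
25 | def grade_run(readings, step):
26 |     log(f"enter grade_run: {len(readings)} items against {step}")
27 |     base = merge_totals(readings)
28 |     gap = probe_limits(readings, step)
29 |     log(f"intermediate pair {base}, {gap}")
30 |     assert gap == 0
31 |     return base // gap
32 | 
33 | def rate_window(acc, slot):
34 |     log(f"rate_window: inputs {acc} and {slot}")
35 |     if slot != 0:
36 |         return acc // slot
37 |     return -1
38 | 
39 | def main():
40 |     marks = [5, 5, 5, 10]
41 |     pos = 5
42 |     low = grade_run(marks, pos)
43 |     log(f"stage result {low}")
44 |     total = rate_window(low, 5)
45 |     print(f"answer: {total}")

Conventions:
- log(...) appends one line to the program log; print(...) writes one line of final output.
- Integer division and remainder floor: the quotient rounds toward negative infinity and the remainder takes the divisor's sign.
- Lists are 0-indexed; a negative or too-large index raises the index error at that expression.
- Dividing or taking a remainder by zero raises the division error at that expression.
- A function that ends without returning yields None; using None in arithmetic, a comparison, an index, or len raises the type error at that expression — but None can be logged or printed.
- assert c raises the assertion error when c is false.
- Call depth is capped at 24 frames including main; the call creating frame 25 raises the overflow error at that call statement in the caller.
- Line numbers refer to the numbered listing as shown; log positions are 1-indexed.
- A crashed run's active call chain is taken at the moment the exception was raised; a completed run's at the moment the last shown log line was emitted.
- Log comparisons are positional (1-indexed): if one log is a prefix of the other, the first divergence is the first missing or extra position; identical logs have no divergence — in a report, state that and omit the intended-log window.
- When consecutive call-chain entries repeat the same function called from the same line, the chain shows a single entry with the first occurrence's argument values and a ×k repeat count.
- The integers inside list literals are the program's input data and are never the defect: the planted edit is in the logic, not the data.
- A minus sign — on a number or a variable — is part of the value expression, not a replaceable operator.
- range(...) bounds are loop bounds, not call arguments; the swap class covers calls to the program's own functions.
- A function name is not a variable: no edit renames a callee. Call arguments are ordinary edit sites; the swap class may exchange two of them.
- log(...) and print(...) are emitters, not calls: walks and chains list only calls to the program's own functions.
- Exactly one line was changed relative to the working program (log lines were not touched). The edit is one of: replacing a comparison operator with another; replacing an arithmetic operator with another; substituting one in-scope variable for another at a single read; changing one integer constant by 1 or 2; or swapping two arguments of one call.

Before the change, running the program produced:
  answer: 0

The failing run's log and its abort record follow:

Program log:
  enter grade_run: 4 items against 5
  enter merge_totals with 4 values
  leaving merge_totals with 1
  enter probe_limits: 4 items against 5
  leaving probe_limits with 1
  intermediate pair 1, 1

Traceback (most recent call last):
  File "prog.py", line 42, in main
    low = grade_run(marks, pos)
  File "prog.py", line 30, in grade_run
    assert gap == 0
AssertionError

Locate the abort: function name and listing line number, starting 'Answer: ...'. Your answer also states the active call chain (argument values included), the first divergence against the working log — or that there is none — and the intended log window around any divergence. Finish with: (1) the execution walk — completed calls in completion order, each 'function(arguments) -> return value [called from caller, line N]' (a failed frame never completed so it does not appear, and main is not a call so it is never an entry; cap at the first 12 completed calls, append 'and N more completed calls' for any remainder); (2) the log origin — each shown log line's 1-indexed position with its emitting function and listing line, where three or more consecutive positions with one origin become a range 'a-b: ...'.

Answer: the error was raised in grade_run, line 30.
Key observation: After 6 matching log lines the faulty run goes silent, while the working version continues with 'stage result 1'.
Call chain: main -> grade_run([5, 5, 5, 10], 5) (called at line 42).
First divergence: position 7 — the faulty run's log ends after 6 lines; the working version continues with 'stage result 1'.
Intended log window:
  5: leaving probe_limits with 1
  6: intermediate pair 1, 1
  7: stage result 1
  8: rate_window: inputs 1 and 5
Execution walk:
  merge_totals([5, 5, 5, 10]) -> 1  [called from grade_run, line 27]
  probe_limits([5, 5, 5, 10], 5) -> 1  [called from grade_run, line 28]
Log origins:
  1 — grade_run, line 26
  2 — merge_totals, line 2
  3 — merge_totals, line 7
  4 — probe_limits, line 11
  5 — probe_limits, line 16
  6 — grade_run, line 29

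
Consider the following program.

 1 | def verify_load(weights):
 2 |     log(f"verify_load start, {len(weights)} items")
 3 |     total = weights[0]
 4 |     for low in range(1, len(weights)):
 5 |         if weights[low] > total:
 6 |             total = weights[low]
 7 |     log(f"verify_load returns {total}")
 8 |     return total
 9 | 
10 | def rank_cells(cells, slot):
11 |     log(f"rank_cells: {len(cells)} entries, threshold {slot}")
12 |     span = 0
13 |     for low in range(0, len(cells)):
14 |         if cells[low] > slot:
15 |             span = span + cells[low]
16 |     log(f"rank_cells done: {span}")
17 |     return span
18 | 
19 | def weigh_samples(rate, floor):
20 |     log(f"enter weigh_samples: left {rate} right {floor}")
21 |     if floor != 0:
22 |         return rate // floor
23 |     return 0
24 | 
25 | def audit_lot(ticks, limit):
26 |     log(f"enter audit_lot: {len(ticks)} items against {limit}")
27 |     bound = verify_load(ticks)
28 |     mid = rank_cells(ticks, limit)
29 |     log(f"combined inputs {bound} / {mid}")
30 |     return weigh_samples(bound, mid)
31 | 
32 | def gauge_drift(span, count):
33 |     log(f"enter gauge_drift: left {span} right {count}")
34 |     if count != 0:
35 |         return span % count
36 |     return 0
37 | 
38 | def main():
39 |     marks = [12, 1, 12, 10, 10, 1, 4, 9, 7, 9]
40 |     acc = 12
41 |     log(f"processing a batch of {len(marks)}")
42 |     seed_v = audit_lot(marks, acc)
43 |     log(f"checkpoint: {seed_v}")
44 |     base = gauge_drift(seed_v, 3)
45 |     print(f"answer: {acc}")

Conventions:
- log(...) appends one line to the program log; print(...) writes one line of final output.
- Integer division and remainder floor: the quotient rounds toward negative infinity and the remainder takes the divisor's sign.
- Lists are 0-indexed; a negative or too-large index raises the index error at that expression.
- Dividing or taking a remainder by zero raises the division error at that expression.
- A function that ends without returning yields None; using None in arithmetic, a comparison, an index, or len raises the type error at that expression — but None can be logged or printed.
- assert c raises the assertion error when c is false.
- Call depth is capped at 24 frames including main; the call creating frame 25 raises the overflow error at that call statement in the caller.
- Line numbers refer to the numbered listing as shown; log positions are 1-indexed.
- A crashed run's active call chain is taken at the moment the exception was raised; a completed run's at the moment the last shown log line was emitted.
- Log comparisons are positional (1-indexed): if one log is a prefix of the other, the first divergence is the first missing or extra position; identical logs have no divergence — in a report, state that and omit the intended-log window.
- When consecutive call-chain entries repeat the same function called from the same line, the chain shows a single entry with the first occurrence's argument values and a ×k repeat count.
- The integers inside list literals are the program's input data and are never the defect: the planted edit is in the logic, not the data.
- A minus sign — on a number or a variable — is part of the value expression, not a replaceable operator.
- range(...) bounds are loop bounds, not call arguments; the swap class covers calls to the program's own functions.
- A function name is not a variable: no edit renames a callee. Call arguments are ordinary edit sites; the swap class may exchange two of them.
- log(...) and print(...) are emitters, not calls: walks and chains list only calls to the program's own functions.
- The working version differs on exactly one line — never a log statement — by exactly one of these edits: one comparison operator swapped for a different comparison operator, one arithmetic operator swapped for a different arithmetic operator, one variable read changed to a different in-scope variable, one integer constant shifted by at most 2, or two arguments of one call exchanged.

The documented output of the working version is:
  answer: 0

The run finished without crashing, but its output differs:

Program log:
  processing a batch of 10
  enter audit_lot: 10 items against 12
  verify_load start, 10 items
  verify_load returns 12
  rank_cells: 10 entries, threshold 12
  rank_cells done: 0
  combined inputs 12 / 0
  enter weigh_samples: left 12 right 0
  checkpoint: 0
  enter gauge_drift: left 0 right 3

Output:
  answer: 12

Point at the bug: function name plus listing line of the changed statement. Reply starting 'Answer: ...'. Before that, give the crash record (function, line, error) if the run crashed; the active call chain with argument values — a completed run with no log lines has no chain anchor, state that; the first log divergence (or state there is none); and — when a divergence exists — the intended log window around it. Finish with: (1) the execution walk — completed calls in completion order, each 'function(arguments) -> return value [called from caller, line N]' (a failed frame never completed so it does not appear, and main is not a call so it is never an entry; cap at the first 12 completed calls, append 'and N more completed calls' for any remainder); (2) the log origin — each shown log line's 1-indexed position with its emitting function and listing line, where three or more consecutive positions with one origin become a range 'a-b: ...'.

Answer: the defect is in main at line 45.
Key fact: Every logged value matches the working version; the printed result is what differs.
Call chain: main -> gauge_drift(0, 3) (called at line 44).
First divergence: there is none — every log position agrees.
Execution walk:
  verify_load([12, 1, 12, 10, 10, 1, 4, 9, 7, 9]) -> 12  [called from audit_lot, line 27]
  rank_cells([12, 1, 12, 10, 10, 1, 4, 9, 7, 9], 12) -> 0  [called from audit_lot, line 28]
  weigh_samples(12, 0) -> 0  [called from audit_lot, line 30]
  audit_lot([12, 1, 12, 10, 10, 1, 4, 9, 7, 9], 12) -> 0  [called from main, line 42]
  gauge_drift(0, 3) -> 0  [called from main, line 44]
Log origin:
  1 — main, line 41
  2 — audit_lot, line 26
  3 — verify_load, line 2
  4 — verify_load, line 7
  5 — rank_cells, line 11
  6 — rank_cells, line 16
  7 — audit_lot, line 29
  8 — weigh_samples, line 20
  9 — main, line 43
  10 — gauge_drift, line 33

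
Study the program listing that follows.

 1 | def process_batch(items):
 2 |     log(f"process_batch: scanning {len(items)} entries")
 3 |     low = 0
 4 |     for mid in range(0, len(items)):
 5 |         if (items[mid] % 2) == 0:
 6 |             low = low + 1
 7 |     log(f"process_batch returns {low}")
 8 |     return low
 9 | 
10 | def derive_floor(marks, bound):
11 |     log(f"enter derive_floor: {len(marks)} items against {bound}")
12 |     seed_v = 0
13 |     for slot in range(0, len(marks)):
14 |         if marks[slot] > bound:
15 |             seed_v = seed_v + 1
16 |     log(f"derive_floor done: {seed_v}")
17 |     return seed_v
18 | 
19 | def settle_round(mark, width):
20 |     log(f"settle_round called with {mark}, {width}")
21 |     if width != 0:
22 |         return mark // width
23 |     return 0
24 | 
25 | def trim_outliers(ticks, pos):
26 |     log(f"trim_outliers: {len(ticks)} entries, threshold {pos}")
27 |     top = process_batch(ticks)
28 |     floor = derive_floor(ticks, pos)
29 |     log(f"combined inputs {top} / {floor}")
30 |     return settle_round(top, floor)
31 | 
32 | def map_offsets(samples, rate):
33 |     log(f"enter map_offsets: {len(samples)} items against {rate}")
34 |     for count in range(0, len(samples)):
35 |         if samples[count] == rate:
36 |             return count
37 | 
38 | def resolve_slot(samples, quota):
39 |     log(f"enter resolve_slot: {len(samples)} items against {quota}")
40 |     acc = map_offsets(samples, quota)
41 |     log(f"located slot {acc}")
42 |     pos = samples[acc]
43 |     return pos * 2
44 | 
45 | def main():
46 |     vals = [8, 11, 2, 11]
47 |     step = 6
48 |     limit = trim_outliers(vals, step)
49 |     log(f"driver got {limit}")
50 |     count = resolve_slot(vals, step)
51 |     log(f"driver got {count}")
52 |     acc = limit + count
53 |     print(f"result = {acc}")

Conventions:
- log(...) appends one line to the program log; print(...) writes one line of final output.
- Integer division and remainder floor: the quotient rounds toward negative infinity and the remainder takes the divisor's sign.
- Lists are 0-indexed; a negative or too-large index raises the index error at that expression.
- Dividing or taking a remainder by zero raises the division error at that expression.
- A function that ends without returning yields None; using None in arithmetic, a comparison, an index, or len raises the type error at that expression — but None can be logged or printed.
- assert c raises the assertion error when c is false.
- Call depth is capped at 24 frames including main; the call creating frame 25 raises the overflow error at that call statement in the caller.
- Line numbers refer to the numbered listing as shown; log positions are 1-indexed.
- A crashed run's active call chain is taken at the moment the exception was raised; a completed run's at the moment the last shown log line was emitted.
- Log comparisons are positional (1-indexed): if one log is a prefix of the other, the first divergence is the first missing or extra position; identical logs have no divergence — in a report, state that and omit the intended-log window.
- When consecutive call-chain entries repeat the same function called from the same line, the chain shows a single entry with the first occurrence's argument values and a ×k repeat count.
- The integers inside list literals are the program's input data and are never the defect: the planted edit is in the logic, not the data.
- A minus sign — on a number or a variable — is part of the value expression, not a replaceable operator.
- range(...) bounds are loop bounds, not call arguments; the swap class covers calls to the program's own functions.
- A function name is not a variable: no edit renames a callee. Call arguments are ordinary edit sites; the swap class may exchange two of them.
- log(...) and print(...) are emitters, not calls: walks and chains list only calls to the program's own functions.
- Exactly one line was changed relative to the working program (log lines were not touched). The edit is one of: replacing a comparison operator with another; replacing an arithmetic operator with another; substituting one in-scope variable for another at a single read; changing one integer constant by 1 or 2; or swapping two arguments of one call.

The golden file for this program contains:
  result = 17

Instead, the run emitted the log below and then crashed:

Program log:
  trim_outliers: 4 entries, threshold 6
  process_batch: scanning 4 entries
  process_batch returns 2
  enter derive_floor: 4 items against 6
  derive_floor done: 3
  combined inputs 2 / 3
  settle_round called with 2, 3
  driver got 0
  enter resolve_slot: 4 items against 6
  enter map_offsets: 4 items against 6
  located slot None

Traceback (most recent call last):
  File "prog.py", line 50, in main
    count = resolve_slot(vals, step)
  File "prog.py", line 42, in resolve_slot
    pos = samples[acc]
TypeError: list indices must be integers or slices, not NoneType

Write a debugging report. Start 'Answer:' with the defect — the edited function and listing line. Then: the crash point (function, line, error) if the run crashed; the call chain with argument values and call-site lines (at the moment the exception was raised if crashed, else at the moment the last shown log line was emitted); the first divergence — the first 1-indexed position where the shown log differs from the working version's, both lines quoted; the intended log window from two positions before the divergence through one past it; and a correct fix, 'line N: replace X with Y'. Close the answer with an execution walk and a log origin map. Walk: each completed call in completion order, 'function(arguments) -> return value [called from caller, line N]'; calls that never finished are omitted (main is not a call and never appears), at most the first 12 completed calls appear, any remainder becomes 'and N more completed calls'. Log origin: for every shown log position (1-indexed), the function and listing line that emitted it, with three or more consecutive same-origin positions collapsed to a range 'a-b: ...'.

Answer: the defect is in main at line 47.
Core observation: At log position 1 the runs split — shown 'trim_outliers: 4 entries, threshold 6', but the working version logs 'trim_outliers: 4 entries, threshold 8'.
Crash: resolve_slot, line 42, TypeError.
Call chain: main -> resolve_slot([8, 11, 2, 11], 6) (called at line 50).
First divergence: position 1 — the shown line 'trim_outliers: 4 entries, threshold 6' should read 'trim_outliers: 4 entries, threshold 8'.
Intended log window:
  1: trim_outliers: 4 entries, threshold 8
  2: process_batch: scanning 4 entries
Execution walk:
  process_batch([8, 11, 2, 11]) -> 2  [called from trim_outliers, line 27]
  derive_floor([8, 11, 2, 11], 6) -> 3  [called from trim_outliers, line 28]
  settle_round(2, 3) -> 0  [called from trim_outliers, line 30]
  trim_outliers([8, 11, 2, 11], 6) -> 0  [called from main, line 48]
  map_offsets([8, 11, 2, 11], 6) -> None  [called from resolve_slot, line 40]
Log origin:
  1: emitted by trim_outliers (line 26)
  2: emitted by process_batch (line 2)
  3: emitted by process_batch (line 7)
  4: emitted by derive_floor (line 11)
  5: emitted by derive_floor (line 16)
  6: emitted by trim_outliers (line 29)
  7: emitted by settle_round (line 20)
  8: emitted by main (line 49)
  9: emitted by resolve_slot (line 39)
  10: emitted by map_offsets (line 33)
  11: emitted by resolve_slot (line 41)
A correct fix: line 47: replace `6` with `8`.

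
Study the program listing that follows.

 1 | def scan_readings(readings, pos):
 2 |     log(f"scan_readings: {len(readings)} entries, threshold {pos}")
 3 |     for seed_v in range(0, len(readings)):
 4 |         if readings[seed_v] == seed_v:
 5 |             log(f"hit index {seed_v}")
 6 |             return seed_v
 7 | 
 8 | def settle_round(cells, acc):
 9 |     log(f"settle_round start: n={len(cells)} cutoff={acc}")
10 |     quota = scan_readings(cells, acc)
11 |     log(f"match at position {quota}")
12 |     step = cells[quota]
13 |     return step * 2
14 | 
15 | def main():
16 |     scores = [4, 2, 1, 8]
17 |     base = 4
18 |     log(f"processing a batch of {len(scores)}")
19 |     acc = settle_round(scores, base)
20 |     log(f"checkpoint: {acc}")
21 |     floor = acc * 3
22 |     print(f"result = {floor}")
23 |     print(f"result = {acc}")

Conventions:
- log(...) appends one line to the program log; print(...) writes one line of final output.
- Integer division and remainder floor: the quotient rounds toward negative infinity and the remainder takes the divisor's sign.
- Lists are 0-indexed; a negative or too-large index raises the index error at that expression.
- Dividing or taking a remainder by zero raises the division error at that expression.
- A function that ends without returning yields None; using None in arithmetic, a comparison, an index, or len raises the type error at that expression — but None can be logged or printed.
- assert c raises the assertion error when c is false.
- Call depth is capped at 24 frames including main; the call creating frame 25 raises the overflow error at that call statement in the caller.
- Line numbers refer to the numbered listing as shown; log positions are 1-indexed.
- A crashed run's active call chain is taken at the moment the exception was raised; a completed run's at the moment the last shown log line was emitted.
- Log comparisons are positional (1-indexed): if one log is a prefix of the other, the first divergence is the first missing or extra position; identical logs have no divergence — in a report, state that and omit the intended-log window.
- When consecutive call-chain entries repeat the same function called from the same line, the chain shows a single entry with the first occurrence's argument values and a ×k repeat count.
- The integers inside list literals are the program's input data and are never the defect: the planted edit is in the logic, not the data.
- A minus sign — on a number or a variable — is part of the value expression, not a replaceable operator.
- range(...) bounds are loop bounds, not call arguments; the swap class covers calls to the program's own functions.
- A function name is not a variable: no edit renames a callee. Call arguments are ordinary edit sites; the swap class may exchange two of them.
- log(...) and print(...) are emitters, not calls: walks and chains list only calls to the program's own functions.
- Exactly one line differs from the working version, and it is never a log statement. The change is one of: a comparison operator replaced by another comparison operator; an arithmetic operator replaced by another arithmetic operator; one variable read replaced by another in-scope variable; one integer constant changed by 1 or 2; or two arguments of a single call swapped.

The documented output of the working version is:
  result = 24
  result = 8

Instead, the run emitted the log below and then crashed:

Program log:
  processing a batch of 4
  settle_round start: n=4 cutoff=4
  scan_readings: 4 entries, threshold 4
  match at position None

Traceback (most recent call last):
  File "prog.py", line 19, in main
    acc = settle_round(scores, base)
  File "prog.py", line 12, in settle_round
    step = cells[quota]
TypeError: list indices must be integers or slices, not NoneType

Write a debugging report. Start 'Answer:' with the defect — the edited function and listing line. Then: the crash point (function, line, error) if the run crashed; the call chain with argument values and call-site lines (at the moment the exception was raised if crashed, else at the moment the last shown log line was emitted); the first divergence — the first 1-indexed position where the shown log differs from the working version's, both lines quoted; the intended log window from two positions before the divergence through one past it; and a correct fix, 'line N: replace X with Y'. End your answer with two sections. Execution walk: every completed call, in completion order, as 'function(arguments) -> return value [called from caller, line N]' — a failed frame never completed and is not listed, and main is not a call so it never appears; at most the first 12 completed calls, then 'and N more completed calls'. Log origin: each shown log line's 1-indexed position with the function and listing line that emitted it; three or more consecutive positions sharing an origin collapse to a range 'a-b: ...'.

Answer: the defect is in scan_readings at line 4.
Core observation: Position 4 is the first bad log line: 'match at position None' should read 'hit index 0'.
Crash: settle_round, line 12, TypeError.
Call chain: main -> settle_round([4, 2, 1, 8], 4) (called at line 19).
First divergence: position 4 — shown 'match at position None', intended 'hit index 0'.
Intended log window:
  2: settle_round start: n=4 cutoff=4
  3: scan_readings: 4 entries, threshold 4
  4: hit index 0
  5: match at position 0
Execution walk:
  scan_readings([4, 2, 1, 8], 4) -> None  [called from settle_round, line 10]
Log line origins:
  1: from main, line 18
  2: from settle_round, line 9
  3: from scan_readings, line 2
  4: from settle_round, line 11
A correct fix: line 4: replace `readings[seed_v] == seed_v` with `readings[seed_v] == pos`.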